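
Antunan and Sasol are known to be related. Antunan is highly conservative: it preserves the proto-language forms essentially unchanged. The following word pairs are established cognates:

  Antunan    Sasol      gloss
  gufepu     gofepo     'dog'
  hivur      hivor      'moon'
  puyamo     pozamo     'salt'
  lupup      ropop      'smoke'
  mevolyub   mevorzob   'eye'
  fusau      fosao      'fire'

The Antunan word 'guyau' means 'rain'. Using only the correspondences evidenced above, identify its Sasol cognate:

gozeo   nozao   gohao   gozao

gozao

puyamo ~ pozamo, fusau ~ fosao — Antunan u corresponds to Sasol o after a consonant, before a consonant other than r, m, n, p, b, f, v.
puyamo ~ pozamo — Antunan y corresponds to Sasol z between vowels (before a back vowel).
fusau ~ fosao — Antunan u corresponds to Sasol o word-finally.
Applying these to Antunan 'guyau':
  guyau → goyau   (u→o after a consonant, before a consonant other than r, m, n, p, b, f, v)
  goyau → gozau   (y→z between vowels (before a back vowel))
  gozau → gozao   (u→o word-finally)
So the Sasol cognate is 'gozao'.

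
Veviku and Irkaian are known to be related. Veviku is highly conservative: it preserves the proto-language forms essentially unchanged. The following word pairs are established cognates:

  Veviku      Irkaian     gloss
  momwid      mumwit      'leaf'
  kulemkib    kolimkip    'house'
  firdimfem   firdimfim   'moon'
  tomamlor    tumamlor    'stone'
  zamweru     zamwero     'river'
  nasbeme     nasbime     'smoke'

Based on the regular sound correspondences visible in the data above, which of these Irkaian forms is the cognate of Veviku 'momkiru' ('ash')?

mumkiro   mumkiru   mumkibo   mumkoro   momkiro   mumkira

mumkiro

momwid ~ mumwit, tomamlor ~ tumamlor — Veviku o corresponds to Irkaian u after a consonant, before a nasal.
zamweru ~ zamwero — Veviku u corresponds to Irkaian o word-finally.
Applying these to Veviku 'momkiru':
  momkiru → mumkiru   (o→u after a consonant, before a nasal)
  mumkiru → mumkiro   (u→o word-finally)
So the Irkaian cognate is 'mumkiro'.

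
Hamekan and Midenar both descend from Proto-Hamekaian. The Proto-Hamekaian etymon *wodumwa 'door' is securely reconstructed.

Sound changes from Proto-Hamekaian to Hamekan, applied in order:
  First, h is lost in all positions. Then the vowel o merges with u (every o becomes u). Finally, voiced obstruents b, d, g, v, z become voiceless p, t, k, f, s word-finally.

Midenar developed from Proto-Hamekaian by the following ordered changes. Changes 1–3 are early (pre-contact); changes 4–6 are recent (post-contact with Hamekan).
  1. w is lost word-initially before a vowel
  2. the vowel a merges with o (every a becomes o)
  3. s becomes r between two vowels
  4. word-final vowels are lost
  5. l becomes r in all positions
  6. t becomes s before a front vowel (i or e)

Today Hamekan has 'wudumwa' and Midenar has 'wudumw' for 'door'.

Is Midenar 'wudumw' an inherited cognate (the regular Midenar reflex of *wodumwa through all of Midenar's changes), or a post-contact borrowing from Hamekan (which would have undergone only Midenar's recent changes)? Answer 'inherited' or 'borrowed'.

borrowed

If inherited, *wodumwa would pass through all of Midenar's changes:
Midenar: start from *wodumwa.
  rule 1 (glide loss): wodumwa → odumwa
  rule 2 (vowel merger): odumwa → odumwo
  rule 3: no change — odumwo
  rule 4 (apocope): odumwo → odumw
  rule 5: no change — odumw
  rule 6: no change — odumw
  ⇒ Midenar odumw
If borrowed from Hamekan 'wudumwa' after the early changes, it would undergo only the recent ones:
  rule 4 (apocope): wudumwa → wudumw
  rule 5 (unconditioned shift): no change (wudumw)
  rule 6 (palatalisation): no change (wudumw)
  ⇒ as a loan: wudumw
Midenar 'wudumw' matches the loan outcome 'wudumw', not the inherited 'odumw' — it skipped the early Midenar changes, so it was borrowed from Hamekan.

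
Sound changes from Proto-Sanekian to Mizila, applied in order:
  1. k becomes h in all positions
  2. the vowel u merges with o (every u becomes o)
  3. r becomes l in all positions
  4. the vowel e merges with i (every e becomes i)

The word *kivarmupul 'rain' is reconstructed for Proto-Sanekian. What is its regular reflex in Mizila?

Mizila: *kivarmupul > hivarmupul > hivarmopol > hivalmopol  (by unconditioned shift, vowel merger, unconditioned shift)

hivalmopol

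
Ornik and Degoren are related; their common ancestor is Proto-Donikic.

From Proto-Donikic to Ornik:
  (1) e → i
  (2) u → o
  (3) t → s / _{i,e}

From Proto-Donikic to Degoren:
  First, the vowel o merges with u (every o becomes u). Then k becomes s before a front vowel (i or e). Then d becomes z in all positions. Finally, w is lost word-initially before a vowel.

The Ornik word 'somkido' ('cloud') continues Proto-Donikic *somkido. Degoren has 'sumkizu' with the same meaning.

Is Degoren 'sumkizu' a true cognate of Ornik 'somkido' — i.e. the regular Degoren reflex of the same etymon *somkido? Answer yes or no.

no

Derive the expected Degoren reflex of *somkido:
Degoren: *somkido
  somkido → sumkidu   [vowel merger]
  sumkidu → sumsidu   [palatalisation]
  sumsidu → sumsizu   [unconditioned shift]
  sumsizu (rule 4 does not apply)
  giving Degoren sumsizu.
The regular Degoren reflex would be 'sumsizu', but the attested form is 'sumkizu'. The correspondence is irregular, so they are not cognates (the Degoren form has a different source).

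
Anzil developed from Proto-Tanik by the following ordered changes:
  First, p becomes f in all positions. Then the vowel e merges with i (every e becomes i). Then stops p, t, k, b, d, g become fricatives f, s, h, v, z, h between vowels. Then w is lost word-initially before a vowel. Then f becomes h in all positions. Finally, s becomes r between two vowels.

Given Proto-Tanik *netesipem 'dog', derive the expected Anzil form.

Anzil: start from *netesipem.
  rule 1 (unconditioned shift): netesipem → netesifem
  rule 2 (vowel merger): netesifem → nitisifim
  rule 3 (intervocalic lenition): nitisifim → nisisifim
  rule 4: no change — nisisifim
  rule 5 (unconditioned shift): nisisifim → nisisihim
  rule 6 (rhotacism): nisisihim → niririhim
  ⇒ Anzil niririhim

niririhim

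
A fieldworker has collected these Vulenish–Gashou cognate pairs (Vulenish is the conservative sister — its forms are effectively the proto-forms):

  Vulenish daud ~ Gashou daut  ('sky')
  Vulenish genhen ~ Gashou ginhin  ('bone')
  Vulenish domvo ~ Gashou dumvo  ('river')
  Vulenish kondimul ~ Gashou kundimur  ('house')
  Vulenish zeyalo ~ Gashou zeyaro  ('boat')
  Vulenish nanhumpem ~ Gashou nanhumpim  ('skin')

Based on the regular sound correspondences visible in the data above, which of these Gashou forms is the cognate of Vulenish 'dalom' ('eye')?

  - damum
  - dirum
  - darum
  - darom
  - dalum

zeyalo ~ zeyaro — Vulenish l corresponds to Gashou r between vowels (before a back vowel).
domvo ~ dumvo — Vulenish o corresponds to Gashou u after a consonant, before a nasal.
Applying these to Vulenish 'dalom':
  dalom → darom   (l→r between vowels (before a back vowel))
  darom → darum   (o→u after a consonant, before a nasal)
So the Gashou cognate is 'darum'.

darum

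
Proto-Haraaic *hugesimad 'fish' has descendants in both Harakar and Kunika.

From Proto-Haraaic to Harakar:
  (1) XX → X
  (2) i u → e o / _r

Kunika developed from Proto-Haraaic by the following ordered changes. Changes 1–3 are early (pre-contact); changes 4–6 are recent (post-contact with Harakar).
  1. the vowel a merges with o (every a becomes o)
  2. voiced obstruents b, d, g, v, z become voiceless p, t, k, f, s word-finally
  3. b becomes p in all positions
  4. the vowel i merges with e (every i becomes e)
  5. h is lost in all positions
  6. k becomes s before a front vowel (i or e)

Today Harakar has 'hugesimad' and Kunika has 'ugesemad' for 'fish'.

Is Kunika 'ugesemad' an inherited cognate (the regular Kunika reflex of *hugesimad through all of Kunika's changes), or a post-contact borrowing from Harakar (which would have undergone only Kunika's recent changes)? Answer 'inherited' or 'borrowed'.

borrowed

If inherited, *hugesimad would pass through all of Kunika's changes:
Kunika: *hugesimad > hugesimod > hugesimot > hugesemot > ugesemot  (by vowel merger, final devoicing, vowel merger, h-loss)
If borrowed from Harakar 'hugesimad' after the early changes, it would undergo only the recent ones:
  rule 4 (vowel merger): hugesimad → hugesemad
  rule 5 (h-loss): hugesemad → ugesemad
  rule 6 (palatalisation): no change (ugesemad)
  ⇒ as a loan: ugesemad
Kunika 'ugesemad' matches the loan outcome 'ugesemad', not the inherited 'ugesemot' — it skipped the early Kunika changes, so it was borrowed from Harakar.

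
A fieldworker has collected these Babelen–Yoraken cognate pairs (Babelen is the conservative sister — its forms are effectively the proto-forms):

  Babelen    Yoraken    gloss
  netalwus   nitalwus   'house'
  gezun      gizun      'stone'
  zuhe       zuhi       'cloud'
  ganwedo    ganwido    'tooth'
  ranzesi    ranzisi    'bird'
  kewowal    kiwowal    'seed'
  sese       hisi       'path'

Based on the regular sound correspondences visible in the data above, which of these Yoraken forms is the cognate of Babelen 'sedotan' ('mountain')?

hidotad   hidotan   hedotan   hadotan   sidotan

hidotan

sese ~ hisi — Babelen s corresponds to Yoraken h word-initially before a front vowel.
netalwus ~ nitalwus, gezun ~ gizun — Babelen e corresponds to Yoraken i after a consonant, before a consonant other than r, m, n, p, b, f, v.
Applying these to Babelen 'sedotan':
  sedotan → hedotan   (s→h word-initially before a front vowel)
  hedotan → hidotan   (e→i after a consonant, before a consonant other than r, m, n, p, b, f, v)
So the Yoraken cognate is 'hidotan'.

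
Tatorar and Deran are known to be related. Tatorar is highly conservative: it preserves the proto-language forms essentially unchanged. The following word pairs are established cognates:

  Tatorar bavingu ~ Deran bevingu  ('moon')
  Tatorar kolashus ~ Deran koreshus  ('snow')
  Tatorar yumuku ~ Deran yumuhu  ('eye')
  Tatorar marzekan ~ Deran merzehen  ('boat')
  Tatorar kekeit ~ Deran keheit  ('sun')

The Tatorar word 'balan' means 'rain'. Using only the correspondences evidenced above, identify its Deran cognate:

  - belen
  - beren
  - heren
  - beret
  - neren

beren

kolashus ~ koreshus — Tatorar a corresponds to Deran e after a consonant, before a consonant other than r, m, n, p, b, f, v.
kolashus ~ koreshus — Tatorar l corresponds to Deran r between vowels (before a back vowel).
marzekan ~ merzehen — Tatorar a corresponds to Deran e after a consonant, before a nasal.
Applying these to Tatorar 'balan':
  balan → belan   (a→e after a consonant, before a consonant other than r, m, n, p, b, f, v)
  belan → beran   (l→r between vowels (before a back vowel))
  beran → beren   (a→e after a consonant, before a nasal)
So the Deran cognate is 'beren'.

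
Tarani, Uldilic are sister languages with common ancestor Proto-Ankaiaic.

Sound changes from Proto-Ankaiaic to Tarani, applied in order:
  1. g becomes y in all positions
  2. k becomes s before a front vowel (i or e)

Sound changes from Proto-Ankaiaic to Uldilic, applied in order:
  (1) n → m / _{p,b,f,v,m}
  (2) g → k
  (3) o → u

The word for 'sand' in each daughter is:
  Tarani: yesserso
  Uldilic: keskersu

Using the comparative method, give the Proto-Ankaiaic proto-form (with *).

*geskerso

Position 4: Tarani has s, Uldilic has k. Taking the neighbouring segments as reconstructed: Tarani s could go back to *k or *s; Uldilic k could go back to *k or *g — the one source consistent with every daughter is *k.
Position 8: Tarani has o, Uldilic has u. Tarani preserves o here (none of its changes turn any other segment into o), so the proto-segment is *o.
Continuing position by position gives *geskerso; check it forward:
Tarani: start from *geskerso.
  rule 1 (unconditioned shift): geskerso → yeskerso
  rule 2 (palatalisation): yeskerso → yesserso
  ⇒ Tarani yesserso
Uldilic: *geskerso
  geskerso (rule 1 does not apply)
  geskerso → keskerso   [unconditioned shift]
  keskerso → keskersu   [vowel merger]
  giving Uldilic keskersu.
Only *geskerso yields all of Tarani yesserso, Uldilic keskersu.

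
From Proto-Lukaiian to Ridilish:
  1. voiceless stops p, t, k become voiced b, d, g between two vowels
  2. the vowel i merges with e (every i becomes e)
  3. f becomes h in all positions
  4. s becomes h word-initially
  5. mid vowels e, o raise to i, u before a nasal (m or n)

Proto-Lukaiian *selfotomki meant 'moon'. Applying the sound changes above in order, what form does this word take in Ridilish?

Ridilish: *selfotomki
  selfotomki → selfodomki   [intervocalic voicing]
  selfodomki → selfodomke   [vowel merger]
  selfodomke → selhodomke   [unconditioned shift]
  selhodomke → helhodomke   [debuccalisation]
  helhodomke → helhodumke   [pre-nasal raising]
  giving Ridilish helhodumke.

helhodumke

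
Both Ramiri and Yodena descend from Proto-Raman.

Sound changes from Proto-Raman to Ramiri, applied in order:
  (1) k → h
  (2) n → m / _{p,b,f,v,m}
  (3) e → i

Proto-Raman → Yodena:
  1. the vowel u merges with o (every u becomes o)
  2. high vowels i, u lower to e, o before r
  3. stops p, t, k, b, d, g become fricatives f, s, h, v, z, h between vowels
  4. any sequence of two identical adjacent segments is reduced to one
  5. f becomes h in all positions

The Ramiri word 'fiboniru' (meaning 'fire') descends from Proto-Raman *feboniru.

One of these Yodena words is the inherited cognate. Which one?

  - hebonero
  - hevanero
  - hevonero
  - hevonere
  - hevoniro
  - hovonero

hevonero

Yodena: *feboniru > feboniro > febonero > fevonero > hevonero  (by vowel merger, pre-rhotic lowering, intervocalic lenition, unconditioned shift)
Among the options, 'hevonero' alone shows every Yodena change applied in order.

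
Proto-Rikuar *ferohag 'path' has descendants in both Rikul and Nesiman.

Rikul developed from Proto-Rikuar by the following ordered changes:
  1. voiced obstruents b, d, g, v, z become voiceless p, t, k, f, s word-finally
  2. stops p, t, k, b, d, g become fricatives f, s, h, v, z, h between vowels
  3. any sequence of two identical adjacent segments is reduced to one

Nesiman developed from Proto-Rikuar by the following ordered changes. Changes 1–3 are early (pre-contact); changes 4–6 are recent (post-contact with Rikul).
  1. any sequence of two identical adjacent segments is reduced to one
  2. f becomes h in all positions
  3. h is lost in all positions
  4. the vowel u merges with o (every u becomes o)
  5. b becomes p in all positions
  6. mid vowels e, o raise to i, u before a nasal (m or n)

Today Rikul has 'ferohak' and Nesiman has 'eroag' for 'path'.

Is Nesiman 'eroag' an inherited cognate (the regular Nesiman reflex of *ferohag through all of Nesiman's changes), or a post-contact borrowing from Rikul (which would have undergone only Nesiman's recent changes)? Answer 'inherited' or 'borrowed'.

If inherited, *ferohag would pass through all of Nesiman's changes:
Nesiman: start from *ferohag.
  rule 1: no change — ferohag
  rule 2 (unconditioned shift): ferohag → herohag
  rule 3 (h-loss): herohag → eroag
  rule 4: no change — eroag
  rule 5: no change — eroag
  rule 6: no change — eroag
  ⇒ Nesiman eroag
If borrowed from Rikul 'ferohak' after the early changes, it would undergo only the recent ones:
  rule 4 (vowel merger): no change (ferohak)
  rule 5 (unconditioned shift): no change (ferohak)
  rule 6 (pre-nasal raising): no change (ferohak)
  ⇒ as a loan: ferohak
Nesiman 'eroag' matches the inherited outcome exactly, so it is an inherited cognate, not a loan.

inherited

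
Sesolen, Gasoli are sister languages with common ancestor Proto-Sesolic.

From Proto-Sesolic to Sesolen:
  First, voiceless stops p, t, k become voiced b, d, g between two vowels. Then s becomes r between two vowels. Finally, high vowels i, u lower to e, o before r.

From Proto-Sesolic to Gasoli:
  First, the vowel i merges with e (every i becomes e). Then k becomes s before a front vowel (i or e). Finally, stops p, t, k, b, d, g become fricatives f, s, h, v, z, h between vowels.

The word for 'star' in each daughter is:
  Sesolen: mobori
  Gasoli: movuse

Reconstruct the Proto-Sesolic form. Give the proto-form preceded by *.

*mobusi

Position 6: Sesolen has i, Gasoli has e. Sesolen preserves i here (none of its changes turn any other segment into i), so the proto-segment is *i.
Position 3: Sesolen has b, Gasoli has v. Taking the neighbouring segments as reconstructed: Sesolen b could go back to *p or *b; Gasoli v could go back to *b or *v — the one source consistent with every daughter is *b.
Position 5: Sesolen has r, Gasoli has s. Taking the neighbouring segments as reconstructed: Sesolen r could go back to *s or *r; Gasoli s could go back to *t or *k or *s — the one source consistent with every daughter is *s.
This points to *mobusi. Verify forward in each daughter:
Sesolen: *mobusi > moburi > mobori  (by rhotacism, pre-rhotic lowering)
Gasoli: *mobusi
  mobusi → mobuse   [vowel merger]
  mobuse (rule 2 does not apply)
  mobuse → movuse   [intervocalic lenition]
  giving Gasoli movuse.
No other proto-form is consistent with every reflex, so the reconstruction is *mobusi.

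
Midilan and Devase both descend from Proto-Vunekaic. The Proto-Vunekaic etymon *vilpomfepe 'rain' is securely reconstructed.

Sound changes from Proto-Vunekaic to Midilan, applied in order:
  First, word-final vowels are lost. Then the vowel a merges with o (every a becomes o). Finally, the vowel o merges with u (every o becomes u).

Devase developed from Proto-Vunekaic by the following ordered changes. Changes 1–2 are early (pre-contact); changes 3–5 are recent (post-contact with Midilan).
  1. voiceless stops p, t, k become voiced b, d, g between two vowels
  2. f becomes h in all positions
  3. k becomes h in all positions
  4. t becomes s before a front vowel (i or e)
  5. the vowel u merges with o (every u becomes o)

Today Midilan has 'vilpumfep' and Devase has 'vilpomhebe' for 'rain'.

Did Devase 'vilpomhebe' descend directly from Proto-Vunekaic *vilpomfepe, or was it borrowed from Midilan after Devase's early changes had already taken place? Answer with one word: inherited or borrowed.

inherited

If inherited, *vilpomfepe would pass through all of Devase's changes:
Devase: *vilpomfepe > vilpomfebe > vilpomhebe  (by intervocalic voicing, unconditioned shift)
If borrowed from Midilan 'vilpumfep' after the early changes, it would undergo only the recent ones:
  rule 3 (unconditioned shift): no change (vilpumfep)
  rule 4 (palatalisation): no change (vilpumfep)
  rule 5 (vowel merger): vilpumfep → vilpomfep
  ⇒ as a loan: vilpomfep
Devase 'vilpomhebe' matches the inherited outcome exactly, so it is an inherited cognate, not a loan.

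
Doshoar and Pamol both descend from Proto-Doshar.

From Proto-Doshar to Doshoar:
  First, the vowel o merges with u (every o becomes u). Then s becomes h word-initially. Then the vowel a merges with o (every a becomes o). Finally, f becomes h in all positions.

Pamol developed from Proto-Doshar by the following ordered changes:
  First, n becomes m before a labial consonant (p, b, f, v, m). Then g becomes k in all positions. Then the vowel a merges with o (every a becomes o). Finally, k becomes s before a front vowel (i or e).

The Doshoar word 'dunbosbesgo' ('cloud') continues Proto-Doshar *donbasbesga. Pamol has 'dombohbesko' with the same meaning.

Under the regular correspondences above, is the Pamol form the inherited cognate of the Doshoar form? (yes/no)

Derive the expected Pamol reflex of *donbasbesga:
Pamol: start from *donbasbesga.
  rule 1 (nasal place assimilation): donbasbesga → dombasbesga
  rule 2 (unconditioned shift): dombasbesga → dombasbeska
  rule 3 (vowel merger): dombasbeska → dombosbesko
  rule 4: no change — dombosbesko
  ⇒ Pamol dombosbesko
The regular Pamol reflex would be 'dombosbesko', but the attested form is 'dombohbesko'. The correspondence is irregular, so they are not cognates (the Pamol form has a different source).

no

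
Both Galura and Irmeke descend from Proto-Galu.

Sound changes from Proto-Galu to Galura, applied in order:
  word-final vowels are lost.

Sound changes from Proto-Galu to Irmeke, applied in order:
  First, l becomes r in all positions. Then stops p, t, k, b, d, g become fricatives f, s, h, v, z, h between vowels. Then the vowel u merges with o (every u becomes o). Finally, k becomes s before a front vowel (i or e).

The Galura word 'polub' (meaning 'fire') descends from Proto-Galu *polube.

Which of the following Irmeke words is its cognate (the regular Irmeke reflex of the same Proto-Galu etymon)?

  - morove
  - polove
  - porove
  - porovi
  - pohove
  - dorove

Irmeke: *polube > porube > poruve > porove  (by unconditioned shift, intervocalic lenition, vowel merger)

porove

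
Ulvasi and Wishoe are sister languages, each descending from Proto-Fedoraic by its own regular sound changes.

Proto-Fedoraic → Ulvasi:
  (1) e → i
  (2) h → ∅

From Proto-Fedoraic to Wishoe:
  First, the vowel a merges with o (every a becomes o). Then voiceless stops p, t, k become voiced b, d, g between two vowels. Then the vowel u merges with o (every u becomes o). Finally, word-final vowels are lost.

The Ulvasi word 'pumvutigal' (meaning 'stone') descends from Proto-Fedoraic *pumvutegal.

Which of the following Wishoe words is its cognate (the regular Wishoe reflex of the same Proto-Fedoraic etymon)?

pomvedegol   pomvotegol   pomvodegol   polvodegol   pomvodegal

Wishoe: *pumvutegal > pumvutegol > pumvudegol > pomvodegol  (by vowel merger, intervocalic voicing, vowel merger)

pomvodegol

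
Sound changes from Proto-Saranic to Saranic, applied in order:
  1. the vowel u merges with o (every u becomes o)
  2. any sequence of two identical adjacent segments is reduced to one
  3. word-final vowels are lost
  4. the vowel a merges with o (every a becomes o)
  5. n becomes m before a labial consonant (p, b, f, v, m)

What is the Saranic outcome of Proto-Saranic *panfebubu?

pomfebob

Saranic: *panfebubu > panfebobo > panfebob > ponfebob > pomfebob  (by vowel merger, apocope, vowel merger, nasal place assimilation)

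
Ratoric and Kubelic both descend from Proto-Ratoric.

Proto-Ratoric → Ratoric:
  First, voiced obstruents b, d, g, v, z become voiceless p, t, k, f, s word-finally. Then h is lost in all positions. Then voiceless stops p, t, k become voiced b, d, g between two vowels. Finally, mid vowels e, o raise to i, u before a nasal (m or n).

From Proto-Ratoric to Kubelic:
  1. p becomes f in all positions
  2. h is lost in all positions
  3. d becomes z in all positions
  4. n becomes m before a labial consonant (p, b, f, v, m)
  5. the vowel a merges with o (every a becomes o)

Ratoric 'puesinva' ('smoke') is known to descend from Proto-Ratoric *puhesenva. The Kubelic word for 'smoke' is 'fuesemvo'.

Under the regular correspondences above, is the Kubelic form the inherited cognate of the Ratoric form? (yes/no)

Derive the expected Kubelic reflex of *puhesenva:
Kubelic: start from *puhesenva.
  rule 1 (unconditioned shift): puhesenva → fuhesenva
  rule 2 (h-loss): fuhesenva → fuesenva
  rule 3: no change — fuesenva
  rule 4 (nasal place assimilation): fuesenva → fuesemva
  rule 5 (vowel merger): fuesemva → fuesemvo
  ⇒ Kubelic fuesemvo
Kubelic 'fuesemvo' matches the regular reflex exactly, so the pair is cognate.

yes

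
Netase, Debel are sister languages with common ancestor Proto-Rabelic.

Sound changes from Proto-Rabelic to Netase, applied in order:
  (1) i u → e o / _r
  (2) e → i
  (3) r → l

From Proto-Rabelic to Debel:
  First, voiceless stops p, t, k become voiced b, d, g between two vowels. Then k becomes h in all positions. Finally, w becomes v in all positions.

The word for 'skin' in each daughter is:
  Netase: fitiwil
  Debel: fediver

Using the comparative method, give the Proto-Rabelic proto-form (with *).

Position 6: Netase has i, Debel has e. Debel preserves e here (none of its changes turn any other segment into e), so the proto-segment is *e.
Position 5: Netase has w, Debel has v. Netase preserves w here (none of its changes turn any other segment into w), so the proto-segment is *w.
Continuing position by position gives *fetiwer; check it forward:
Netase: *fetiwer > fitiwir > fitiwil  (by vowel merger, unconditioned shift)
Debel: *fetiwer > fediwer > fediver  (by intervocalic voicing, unconditioned shift)
No other proto-form is consistent with every reflex, so the reconstruction is *fetiwer.

*fetiwer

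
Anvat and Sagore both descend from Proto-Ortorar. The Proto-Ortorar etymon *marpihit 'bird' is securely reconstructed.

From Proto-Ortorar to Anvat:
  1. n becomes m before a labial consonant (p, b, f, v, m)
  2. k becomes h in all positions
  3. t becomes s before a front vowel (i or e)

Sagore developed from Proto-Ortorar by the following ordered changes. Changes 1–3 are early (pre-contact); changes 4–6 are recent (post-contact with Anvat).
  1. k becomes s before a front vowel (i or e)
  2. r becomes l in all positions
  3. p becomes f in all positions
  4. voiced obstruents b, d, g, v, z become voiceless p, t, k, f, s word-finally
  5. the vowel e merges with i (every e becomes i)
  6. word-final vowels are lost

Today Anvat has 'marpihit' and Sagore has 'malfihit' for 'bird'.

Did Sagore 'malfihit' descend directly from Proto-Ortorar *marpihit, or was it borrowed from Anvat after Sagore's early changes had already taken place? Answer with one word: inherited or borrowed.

If inherited, *marpihit would pass through all of Sagore's changes:
Sagore: *marpihit > malpihit > malfihit  (by unconditioned shift, unconditioned shift)
If borrowed from Anvat 'marpihit' after the early changes, it would undergo only the recent ones:
  rule 4 (final devoicing): no change (marpihit)
  rule 5 (vowel merger): no change (marpihit)
  rule 6 (apocope): no change (marpihit)
  ⇒ as a loan: marpihit
Sagore 'malfihit' matches the inherited outcome exactly, so it is an inherited cognate, not a loan.

inherited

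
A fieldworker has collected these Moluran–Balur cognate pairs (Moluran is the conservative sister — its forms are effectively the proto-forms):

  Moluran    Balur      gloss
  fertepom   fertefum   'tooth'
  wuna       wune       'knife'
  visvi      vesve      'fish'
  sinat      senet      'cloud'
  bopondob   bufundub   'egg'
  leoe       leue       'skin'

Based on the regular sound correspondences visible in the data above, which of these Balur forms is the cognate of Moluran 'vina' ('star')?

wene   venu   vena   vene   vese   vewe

vene

sinat ~ senet — Moluran i corresponds to Balur e after a consonant, before a nasal.
wuna ~ wune — Moluran a corresponds to Balur e word-finally.
Applying these to Moluran 'vina':
  vina → vena   (i→e after a consonant, before a nasal)
  vena → vene   (a→e word-finally)
So the Balur cognate is 'vene'.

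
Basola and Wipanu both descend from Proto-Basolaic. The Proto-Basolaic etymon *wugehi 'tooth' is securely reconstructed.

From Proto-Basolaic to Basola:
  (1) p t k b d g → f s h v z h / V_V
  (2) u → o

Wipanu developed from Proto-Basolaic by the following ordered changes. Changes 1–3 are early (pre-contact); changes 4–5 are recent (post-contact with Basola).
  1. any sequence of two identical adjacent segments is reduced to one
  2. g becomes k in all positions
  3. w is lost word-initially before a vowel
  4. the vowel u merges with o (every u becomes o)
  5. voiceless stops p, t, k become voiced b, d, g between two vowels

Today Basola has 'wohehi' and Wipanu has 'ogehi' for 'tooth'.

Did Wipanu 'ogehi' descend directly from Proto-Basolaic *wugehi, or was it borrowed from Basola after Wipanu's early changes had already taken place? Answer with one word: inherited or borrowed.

inherited

If inherited, *wugehi would pass through all of Wipanu's changes:
Wipanu: *wugehi > wukehi > ukehi > okehi > ogehi  (by unconditioned shift, glide loss, vowel merger, intervocalic voicing)
If borrowed from Basola 'wohehi' after the early changes, it would undergo only the recent ones:
  rule 4 (vowel merger): no change (wohehi)
  rule 5 (intervocalic voicing): no change (wohehi)
  ⇒ as a loan: wohehi
Wipanu 'ogehi' matches the inherited outcome exactly, so it is an inherited cognate, not a loan.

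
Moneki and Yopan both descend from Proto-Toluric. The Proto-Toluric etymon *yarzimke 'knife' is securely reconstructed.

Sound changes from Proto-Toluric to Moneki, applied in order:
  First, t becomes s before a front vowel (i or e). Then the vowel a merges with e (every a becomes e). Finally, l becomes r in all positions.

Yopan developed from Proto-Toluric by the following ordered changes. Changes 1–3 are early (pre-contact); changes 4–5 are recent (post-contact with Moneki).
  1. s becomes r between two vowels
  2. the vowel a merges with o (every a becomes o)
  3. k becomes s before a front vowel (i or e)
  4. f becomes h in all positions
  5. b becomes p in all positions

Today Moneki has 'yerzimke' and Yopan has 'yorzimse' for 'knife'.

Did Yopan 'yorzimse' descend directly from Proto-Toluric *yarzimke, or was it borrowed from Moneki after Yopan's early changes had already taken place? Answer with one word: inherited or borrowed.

If inherited, *yarzimke would pass through all of Yopan's changes:
Yopan: *yarzimke > yorzimke > yorzimse  (by vowel merger, palatalisation)
If borrowed from Moneki 'yerzimke' after the early changes, it would undergo only the recent ones:
  rule 4 (unconditioned shift): no change (yerzimke)
  rule 5 (unconditioned shift): no change (yerzimke)
  ⇒ as a loan: yerzimke
Yopan 'yorzimse' matches the inherited outcome exactly, so it is an inherited cognate, not a loan.

inherited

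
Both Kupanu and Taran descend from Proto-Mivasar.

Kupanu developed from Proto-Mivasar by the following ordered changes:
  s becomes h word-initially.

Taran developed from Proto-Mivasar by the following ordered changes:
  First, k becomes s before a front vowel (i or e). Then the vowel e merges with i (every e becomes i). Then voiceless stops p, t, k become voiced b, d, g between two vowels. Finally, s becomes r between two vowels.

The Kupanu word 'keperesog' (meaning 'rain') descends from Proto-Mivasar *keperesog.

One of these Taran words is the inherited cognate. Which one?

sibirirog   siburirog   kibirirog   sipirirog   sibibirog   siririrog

Taran: start from *keperesog.
  rule 1 (palatalisation): keperesog → seperesog
  rule 2 (vowel merger): seperesog → sipirisog
  rule 3 (intervocalic voicing): sipirisog → sibirisog
  rule 4 (rhotacism): sibirisog → sibirirog
  ⇒ Taran sibirirog
Only 'sibirirog' matches the regular Taran development of *keperesog.

sibirirog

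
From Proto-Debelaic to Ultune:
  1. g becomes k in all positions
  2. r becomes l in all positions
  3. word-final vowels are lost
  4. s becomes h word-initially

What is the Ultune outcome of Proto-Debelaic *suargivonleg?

hualkivonlek

Ultune: *suargivonleg > suarkivonlek > sualkivonlek > hualkivonlek  (by unconditioned shift, unconditioned shift, debuccalisation)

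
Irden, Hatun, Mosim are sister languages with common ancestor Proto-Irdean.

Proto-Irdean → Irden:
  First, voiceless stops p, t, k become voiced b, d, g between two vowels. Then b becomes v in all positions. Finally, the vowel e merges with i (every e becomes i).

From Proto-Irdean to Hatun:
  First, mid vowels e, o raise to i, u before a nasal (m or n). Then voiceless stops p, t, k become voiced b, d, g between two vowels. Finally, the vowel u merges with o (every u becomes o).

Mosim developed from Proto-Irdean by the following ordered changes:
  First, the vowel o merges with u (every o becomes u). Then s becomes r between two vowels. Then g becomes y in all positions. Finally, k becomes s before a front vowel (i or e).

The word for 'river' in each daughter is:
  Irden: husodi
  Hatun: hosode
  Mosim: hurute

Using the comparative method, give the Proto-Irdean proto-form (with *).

Position 5: Irden has d, Hatun has d, Mosim has t. Mosim preserves t here (none of its changes turn any other segment into t), so the proto-segment is *t.
Position 3: Irden has s, Hatun has s, Mosim has r. Irden preserves s here (none of its changes turn any other segment into s), so the proto-segment is *s.
Position 2: Irden has u, Hatun has o, Mosim has u. Irden preserves u here (none of its changes turn any other segment into u), so the proto-segment is *u.
This points to *husote. Verify forward in each daughter:
Irden: start from *husote.
  rule 1 (intervocalic voicing): husote → husode
  rule 2: no change — husode
  rule 3 (vowel merger): husode → husodi
  ⇒ Irden husodi
Hatun: start from *husote.
  rule 1: no change — husote
  rule 2 (intervocalic voicing): husote → husode
  rule 3 (vowel merger): husode → hosode
  ⇒ Hatun hosode
Mosim: *husote
  husote → husute   [vowel merger]
  husute → hurute   [rhotacism]
  hurute (rule 3 does not apply)
  hurute (rule 4 does not apply)
  giving Mosim hurute.
*husote is the unique common source.

*husote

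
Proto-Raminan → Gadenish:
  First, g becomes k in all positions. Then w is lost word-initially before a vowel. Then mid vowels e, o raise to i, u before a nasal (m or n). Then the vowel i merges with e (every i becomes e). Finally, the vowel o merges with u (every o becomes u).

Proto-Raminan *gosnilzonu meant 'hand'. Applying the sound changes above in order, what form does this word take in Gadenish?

Gadenish: *gosnilzonu > kosnilzonu > kosnilzunu > kosnelzunu > kusnelzunu  (by unconditioned shift, pre-nasal raising, vowel merger, vowel merger)

kusnelzunu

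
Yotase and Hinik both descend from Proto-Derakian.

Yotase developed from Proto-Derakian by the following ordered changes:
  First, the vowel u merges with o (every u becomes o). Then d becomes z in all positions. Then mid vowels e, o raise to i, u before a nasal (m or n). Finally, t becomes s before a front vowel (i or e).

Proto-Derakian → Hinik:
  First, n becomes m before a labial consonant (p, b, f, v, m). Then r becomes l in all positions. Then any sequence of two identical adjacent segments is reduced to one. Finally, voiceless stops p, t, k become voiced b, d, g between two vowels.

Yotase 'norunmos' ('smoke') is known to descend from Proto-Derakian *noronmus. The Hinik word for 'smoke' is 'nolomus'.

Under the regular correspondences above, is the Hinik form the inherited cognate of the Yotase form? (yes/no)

yes

Derive the expected Hinik reflex of *noronmus:
Hinik: *noronmus
  noronmus → norommus   [nasal place assimilation]
  norommus → nolommus   [unconditioned shift]
  nolommus → nolomus   [degemination]
  nolomus (rule 4 does not apply)
  giving Hinik nolomus.
Hinik 'nolomus' matches the regular reflex exactly, so the pair is cognate.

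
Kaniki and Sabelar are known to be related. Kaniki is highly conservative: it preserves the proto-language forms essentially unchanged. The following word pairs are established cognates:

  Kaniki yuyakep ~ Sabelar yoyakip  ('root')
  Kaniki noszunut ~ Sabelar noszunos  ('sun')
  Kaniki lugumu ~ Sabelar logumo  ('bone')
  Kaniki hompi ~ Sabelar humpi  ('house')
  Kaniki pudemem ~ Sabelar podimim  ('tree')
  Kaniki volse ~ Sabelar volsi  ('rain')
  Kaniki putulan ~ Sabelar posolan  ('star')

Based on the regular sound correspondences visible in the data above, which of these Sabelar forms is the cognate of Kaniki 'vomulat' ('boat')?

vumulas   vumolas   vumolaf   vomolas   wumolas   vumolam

hompi ~ humpi — Kaniki o corresponds to Sabelar u after a consonant, before a nasal.
yuyakep ~ yoyakip, noszunut ~ noszunos — Kaniki u corresponds to Sabelar o after a consonant, before a consonant other than r, m, n, p, b, f, v.
noszunut ~ noszunos — Kaniki t corresponds to Sabelar s word-finally.
Applying these to Kaniki 'vomulat':
  vomulat → vumulat   (o→u after a consonant, before a nasal)
  vumulat → vumolat   (u→o after a consonant, before a consonant other than r, m, n, p, b, f, v)
  vumolat → vumolas   (t→s word-finally)
So the Sabelar cognate is 'vumolas'.

vumolas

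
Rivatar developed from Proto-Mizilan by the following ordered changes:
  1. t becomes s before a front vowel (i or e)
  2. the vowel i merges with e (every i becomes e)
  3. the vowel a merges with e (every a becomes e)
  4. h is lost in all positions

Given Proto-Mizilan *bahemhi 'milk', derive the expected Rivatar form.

beeme

Rivatar: start from *bahemhi.
  rule 1: no change — bahemhi
  rule 2 (vowel merger): bahemhi → bahemhe
  rule 3 (vowel merger): bahemhe → behemhe
  rule 4 (h-loss): behemhe → beeme
  ⇒ Rivatar beeme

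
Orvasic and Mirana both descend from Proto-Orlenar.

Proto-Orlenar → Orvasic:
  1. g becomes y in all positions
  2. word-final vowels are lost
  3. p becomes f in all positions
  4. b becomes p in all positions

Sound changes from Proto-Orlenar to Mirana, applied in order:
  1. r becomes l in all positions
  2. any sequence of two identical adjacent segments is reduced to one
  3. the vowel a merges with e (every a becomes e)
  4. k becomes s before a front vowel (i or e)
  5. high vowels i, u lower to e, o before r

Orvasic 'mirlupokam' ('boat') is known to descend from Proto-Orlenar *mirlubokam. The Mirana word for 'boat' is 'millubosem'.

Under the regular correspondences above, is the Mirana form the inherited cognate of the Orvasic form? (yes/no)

no

Derive the expected Mirana reflex of *mirlubokam:
Mirana: *mirlubokam > millubokam > milubokam > milubokem > milubosem  (by unconditioned shift, degemination, vowel merger, palatalisation)
The regular Mirana reflex would be 'milubosem', but the attested form is 'millubosem'. The correspondence is irregular, so they are not cognates (the Mirana form has a different source).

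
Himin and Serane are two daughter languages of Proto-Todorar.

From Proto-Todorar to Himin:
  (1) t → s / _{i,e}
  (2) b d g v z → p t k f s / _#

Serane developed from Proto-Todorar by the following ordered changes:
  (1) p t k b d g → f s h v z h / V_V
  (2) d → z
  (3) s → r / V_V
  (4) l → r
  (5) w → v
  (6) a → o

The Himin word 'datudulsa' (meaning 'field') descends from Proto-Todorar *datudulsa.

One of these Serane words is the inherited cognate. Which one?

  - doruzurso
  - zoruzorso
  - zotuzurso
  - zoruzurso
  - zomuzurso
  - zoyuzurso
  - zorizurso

zoruzurso

Serane: *datudulsa > dasuzulsa > zasuzulsa > zaruzulsa > zaruzursa > zoruzurso  (by intervocalic lenition, unconditioned shift, rhotacism, unconditioned shift, vowel merger)
Among the options, 'zoruzurso' alone shows every Serane change applied in order.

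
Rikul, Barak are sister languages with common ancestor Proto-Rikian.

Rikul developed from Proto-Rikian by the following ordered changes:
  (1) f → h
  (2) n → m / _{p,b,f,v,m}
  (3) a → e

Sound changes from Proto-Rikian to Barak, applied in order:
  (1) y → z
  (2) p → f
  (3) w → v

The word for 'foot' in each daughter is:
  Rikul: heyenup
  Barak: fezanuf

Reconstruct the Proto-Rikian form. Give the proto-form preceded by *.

Position 1: Rikul has h, Barak has f. Taking the neighbouring segments as reconstructed: Rikul h could go back to *f or *h; Barak f could go back to *p or *f — the one source consistent with every daughter is *f.
Position 7: Rikul has p, Barak has f. Rikul preserves p here (none of its changes turn any other segment into p), so the proto-segment is *p.
Continuing position by position gives *feyanup; check it forward:
Rikul: start from *feyanup.
  rule 1 (unconditioned shift): feyanup → heyanup
  rule 2: no change — heyanup
  rule 3 (vowel merger): heyanup → heyenup
  ⇒ Rikul heyenup
Barak: *feyanup
  feyanup → fezanup   [unconditioned shift]
  fezanup → fezanuf   [unconditioned shift]
  fezanuf (rule 3 does not apply)
  giving Barak fezanuf.
Only *feyanup yields all of Rikul heyenup, Barak fezanuf.

*feyanup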